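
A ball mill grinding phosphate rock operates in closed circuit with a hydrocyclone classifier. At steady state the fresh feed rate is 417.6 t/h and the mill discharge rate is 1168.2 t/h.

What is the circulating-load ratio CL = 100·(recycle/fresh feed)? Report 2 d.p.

CL = 179.74 %

Discharge = new feed + return, hence
R = M − F = 1168.2 − 417.6 = 750.6 t/h
CL = 100·R/F = 100·750.6/417.6 = 179.74 %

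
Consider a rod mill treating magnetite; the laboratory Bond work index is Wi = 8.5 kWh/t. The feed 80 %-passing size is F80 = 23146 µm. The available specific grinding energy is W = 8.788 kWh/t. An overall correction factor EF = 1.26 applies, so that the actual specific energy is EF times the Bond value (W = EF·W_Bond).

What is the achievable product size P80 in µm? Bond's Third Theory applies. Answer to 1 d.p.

Bond: W = 10·Wi·(1/√P80 − 1/√F80)
W_Bond = W / EF = 8.788 / 1.26 = 6.9746 kWh/t
1/√P80 = 1/√F80 + W_Bond/(10·Wi)
  = 6.9746/(10·8.5) + 1/√23146 = 0.082054 + 0.006573 = 0.088627
P80 = (1/0.088627)² = 11.2832² = 127.31 µm

P80 = 127.3 µm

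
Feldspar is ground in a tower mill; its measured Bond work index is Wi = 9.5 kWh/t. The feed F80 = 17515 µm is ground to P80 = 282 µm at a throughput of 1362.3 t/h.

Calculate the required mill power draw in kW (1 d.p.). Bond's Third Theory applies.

W = 10 Wi (1/√P80 − 1/√F80)  [Bond]
W = 10·9.5·(1/√282 − 1/√17515) = 10·9.5·(0.051993) = 4.9393 kWh/t
P = W·T = 4.9393·1362.3 = 6728.9 kW

P = 6728.9 kW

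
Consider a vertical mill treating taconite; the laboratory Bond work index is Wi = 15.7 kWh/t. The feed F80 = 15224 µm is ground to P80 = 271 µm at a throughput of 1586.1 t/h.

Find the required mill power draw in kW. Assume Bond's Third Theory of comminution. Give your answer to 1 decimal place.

P = 13108.5 kW

Bond: W = 10·Wi·(1/√P80 − 1/√F80)
W = 10·15.7·(1/√271 − 1/√15224) = 10·15.7·(0.052641) = 8.2646 kWh/t
P = W·T = 8.2646·1586.1 = 13108.5 kW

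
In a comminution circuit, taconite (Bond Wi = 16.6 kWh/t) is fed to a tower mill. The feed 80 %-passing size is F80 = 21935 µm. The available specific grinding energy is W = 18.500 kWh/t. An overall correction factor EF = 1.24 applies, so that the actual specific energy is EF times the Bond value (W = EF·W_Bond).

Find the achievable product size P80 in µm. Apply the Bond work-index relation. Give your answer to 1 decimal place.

P80 = 107.1 µm

W = 10·Wi·[P80^(−½) − F80^(−½)]
W_Bond = W / EF = 18.500 / 1.24 = 14.9194 kWh/t
P80^-0.5 = F80^-0.5 + W_Bond/(10 Wi)
  = 14.9194/(10·16.6) + 1/√21935 = 0.089876 + 0.006752 = 0.096628
P80 = (1/0.096628)² = 10.3490² = 107.10 µm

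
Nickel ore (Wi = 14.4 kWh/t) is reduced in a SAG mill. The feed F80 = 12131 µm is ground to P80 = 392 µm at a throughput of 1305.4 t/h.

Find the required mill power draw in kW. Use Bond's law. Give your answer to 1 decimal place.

Bond: W = 10·Wi·(1/√P80 − 1/√F80)
W = 10·14.4·(1/√392 − 1/√12131) = 10·14.4·(0.041428) = 5.9657 kWh/t
P_mill = W·ṁ = 5.9657·1305.4 = 7787.6 kW

P = 7787.6 kW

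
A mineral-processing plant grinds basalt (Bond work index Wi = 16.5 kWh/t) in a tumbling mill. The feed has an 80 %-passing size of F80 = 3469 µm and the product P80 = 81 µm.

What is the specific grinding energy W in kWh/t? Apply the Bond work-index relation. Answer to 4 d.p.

W = 15.5319 kWh/t

W_Bond = 10·Wi·(1/√P₈₀ − 1/√F₈₀)
1/√81 = 0.111111;  1/√3469 = 0.016978
W = 10·16.5·(0.111111 − 0.016978) = 15.5319 kWh/t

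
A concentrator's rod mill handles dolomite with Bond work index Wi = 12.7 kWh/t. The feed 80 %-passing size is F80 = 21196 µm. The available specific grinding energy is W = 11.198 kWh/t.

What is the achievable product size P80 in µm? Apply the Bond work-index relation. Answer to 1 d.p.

P80 = 110.7 µm

W = 10 Wi / √P80 − 10 Wi / √F80
P80^-0.5 = F80^-0.5 + W/(10 Wi)
  = 11.1980/(10·12.7) + 1/√21196 = 0.088173 + 0.006869 = 0.095042
P80 = (1/0.095042)² = 10.5217² = 110.71 µm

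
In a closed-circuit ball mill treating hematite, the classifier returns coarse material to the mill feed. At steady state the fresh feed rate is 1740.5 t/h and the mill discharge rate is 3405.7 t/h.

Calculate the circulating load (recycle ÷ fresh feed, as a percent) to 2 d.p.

M = F + R at steady state, so:
R = M − F = 3405.7 − 1740.5 = 1665.2 t/h
CL = 100·R/F = 100·1665.2/1740.5 = 95.67 %

CL = 95.67 %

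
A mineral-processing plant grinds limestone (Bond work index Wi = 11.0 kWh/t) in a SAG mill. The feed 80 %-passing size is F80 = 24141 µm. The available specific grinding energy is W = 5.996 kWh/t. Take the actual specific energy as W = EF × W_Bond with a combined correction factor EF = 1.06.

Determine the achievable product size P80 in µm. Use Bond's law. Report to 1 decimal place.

W_Bond = 10·Wi·(1/√P₈₀ − 1/√F₈₀)
W_Bond = W / EF = 5.996 / 1.06 = 5.6566 kWh/t
P80^-0.5 = F80^-0.5 + W_Bond/(10 Wi)
  = 5.6566/(10·11.0) + 1/√24141 = 0.051424 + 0.006436 = 0.057860
P80 = (1/0.057860)² = 17.2832² = 298.71 µm

P80 = 298.7 µm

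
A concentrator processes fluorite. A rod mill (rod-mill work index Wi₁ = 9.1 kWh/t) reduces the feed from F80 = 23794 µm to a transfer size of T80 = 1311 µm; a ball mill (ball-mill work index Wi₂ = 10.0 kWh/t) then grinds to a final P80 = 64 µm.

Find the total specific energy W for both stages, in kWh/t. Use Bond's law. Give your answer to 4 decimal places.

W = 11.6615 kWh/t

W = 10·Wi·[P80^(−½) − F80^(−½)]
Stage 1 (23794→1311 µm, Wi₁=9.1): W₁ = 10·9.1·(0.027618 − 0.006483) = 1.9233 kWh/t
Stage 2 (1311→64 µm, Wi₂=10.0): W₂ = 10·10.0·(0.125000 − 0.027618) = 9.7382 kWh/t
W = W₁ + W₂ = 1.9233 + 9.7382 = 11.6615 kWh/t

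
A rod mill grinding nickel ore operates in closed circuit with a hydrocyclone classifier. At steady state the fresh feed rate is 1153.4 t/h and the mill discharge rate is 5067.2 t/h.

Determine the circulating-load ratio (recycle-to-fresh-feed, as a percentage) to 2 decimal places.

Mill node: discharge = fresh + recycle.
R = M − F = 5067.2 − 1153.4 = 3913.8 t/h
CL = 100·R/F = 100·3913.8/1153.4 = 339.33 %

CL = 339.33 %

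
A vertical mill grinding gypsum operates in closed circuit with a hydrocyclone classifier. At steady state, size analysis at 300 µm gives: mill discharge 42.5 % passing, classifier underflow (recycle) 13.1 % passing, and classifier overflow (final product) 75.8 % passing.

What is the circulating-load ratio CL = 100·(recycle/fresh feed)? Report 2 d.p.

CL = 113.27 %

Classifier node, passing 300 µm:
d + r·d = r·u + o → r(d−u) = o−d
r = (75.8 − 42.5)/(42.5 − 13.1) = 33.3/29.4 = 1.1327
CL = 100·r = 113.27 %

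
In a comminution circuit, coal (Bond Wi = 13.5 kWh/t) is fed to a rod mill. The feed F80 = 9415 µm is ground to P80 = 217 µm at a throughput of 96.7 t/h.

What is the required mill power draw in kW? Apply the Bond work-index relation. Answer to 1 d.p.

W_Bond = 10·Wi·(1/√P₈₀ − 1/√F₈₀)
W = 10·13.5·(1/√217 − 1/√9415) = 10·13.5·(0.057578) = 7.7731 kWh/t
P = W·T = 7.7731·96.7 = 751.7 kW

P = 751.7 kW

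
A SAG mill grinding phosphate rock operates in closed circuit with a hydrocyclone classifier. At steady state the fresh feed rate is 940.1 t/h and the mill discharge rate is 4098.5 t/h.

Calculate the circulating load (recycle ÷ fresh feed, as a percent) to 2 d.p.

CL = 335.96 %

Discharge = new feed + return, hence
R = M − F = 4098.5 − 940.1 = 3158.4 t/h
CL = 100·R/F = 100·3158.4/940.1 = 335.96 %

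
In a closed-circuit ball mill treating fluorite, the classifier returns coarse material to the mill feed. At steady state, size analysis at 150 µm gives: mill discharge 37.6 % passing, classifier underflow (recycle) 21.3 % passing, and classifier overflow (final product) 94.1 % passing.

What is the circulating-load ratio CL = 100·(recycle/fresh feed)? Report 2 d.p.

CL = 346.63 %

Let r = R/F. Size balance at 150 µm:
(1+r)d = ru + o → r = (o−d)/(d−u)
r = (94.1 − 37.6)/(37.6 − 21.3) = 56.5/16.3 = 3.4663
CL = 100·r = 346.63 %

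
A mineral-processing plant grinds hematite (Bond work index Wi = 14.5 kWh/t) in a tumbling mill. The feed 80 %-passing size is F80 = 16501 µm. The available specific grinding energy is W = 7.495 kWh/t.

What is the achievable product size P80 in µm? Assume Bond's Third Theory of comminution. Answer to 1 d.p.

P80 = 282.7 µm

Bond:  W = 10 Wi (1/√P − 1/√F)
⇒ 1/√P80 = W/(10·Wi) + 1/√F80
  = 7.4950/(10·14.5) + 1/√16501 = 0.051690 + 0.007785 = 0.059474
P80 = (1/0.059474)² = 16.8140² = 282.71 µm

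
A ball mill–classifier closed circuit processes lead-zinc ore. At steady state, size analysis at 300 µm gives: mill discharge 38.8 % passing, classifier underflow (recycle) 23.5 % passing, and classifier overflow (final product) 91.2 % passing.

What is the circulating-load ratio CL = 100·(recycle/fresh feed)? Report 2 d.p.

Two-product formula at 300 µm:
(1+r)d = ru + o → r = (o−d)/(d−u)
r = (91.2 − 38.8)/(38.8 − 23.5) = 52.4/15.3 = 3.4248
CL = 100·r = 342.48 %

CL = 342.48 %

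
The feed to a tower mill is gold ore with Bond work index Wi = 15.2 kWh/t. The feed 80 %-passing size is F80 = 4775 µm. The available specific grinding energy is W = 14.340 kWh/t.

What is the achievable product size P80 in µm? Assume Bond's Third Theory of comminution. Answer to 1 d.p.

P80 = 84.5 µm

W_Bond = 10·Wi·(1/√P₈₀ − 1/√F₈₀)
P80^(−½) = W/(10 Wi) + F80^(−½)
  = 14.3400/(10·15.2) + 1/√4775 = 0.094342 + 0.014471 = 0.108814
P80 = (1/0.108814)² = 9.1900² = 84.46 µm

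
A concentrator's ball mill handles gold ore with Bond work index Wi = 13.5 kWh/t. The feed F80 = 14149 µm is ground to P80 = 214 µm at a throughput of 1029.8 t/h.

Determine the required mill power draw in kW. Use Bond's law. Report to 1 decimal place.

W = 10 Wi (1/√P80 − 1/√F80)  [Bond]
W = 10·13.5·(1/√214 − 1/√14149) = 10·13.5·(0.059952) = 8.0935 kWh/t
Mill draw = 8.0935 × 1029.8 = 8334.7 kW

P = 8334.7 kW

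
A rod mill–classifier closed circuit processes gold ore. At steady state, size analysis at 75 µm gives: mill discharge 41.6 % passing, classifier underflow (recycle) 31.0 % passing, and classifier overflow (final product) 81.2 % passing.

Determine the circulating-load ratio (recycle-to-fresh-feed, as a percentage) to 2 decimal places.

Mass balance on the −75 µm fraction:
r = (o − d)/(d − u)
r = (81.2 − 41.6)/(41.6 − 31.0) = 39.6/10.6 = 3.7358
CL = 100·r = 373.58 %

CL = 373.58 %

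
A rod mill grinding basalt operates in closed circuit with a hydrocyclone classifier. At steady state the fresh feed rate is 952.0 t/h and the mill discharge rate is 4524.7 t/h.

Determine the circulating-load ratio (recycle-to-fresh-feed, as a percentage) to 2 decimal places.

M = F + R at steady state, so:
R = M − F = 4524.7 − 952.0 = 3572.7 t/h
CL = 100·R/F = 100·3572.7/952.0 = 375.28 %

CL = 375.28 %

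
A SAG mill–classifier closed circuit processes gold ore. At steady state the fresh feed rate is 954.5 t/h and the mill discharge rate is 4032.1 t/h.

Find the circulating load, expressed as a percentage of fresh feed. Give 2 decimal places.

Steady state: M = F + R.
R = M − F = 4032.1 − 954.5 = 3077.6 t/h
CL = 100·R/F = 100·3077.6/954.5 = 322.43 %

CL = 322.43 %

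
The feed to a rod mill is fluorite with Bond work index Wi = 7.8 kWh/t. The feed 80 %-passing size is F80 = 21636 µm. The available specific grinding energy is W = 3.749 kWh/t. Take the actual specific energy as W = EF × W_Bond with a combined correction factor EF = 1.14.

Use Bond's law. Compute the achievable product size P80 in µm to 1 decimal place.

W = 10 Wi (P80^-0.5 − F80^-0.5)
W_Bond = W / EF = 3.749 / 1.14 = 3.2886 kWh/t
P80^-0.5 = F80^-0.5 + W_Bond/(10 Wi)
  = 3.2886/(10·7.8) + 1/√21636 = 0.042161 + 0.006798 = 0.048960
P80 = (1/0.048960)² = 20.4248² = 417.17 µm

P80 = 417.2 µm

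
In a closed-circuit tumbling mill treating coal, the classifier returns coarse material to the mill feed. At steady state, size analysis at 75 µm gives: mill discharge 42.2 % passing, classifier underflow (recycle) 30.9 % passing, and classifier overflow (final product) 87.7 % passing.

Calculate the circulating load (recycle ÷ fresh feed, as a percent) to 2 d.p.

Two-product formula at 75 µm:
Fd + Rd = Ru + Fo ⇒ R/F = (o−d)/(d−u)
r = (87.7 − 42.2)/(42.2 − 30.9) = 45.5/11.3 = 4.0265
CL = 100·r = 402.65 %

CL = 402.65 %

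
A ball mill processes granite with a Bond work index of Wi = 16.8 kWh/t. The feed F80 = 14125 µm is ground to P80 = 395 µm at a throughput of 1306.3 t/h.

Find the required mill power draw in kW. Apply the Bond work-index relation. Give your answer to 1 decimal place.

W = 10 Wi (1/√P80 − 1/√F80)  [Bond]
W = 10·16.8·(1/√395 − 1/√14125) = 10·16.8·(0.041901) = 7.0394 kWh/t
Mill draw = 7.0394 × 1306.3 = 9195.6 kW

P = 9195.6 kW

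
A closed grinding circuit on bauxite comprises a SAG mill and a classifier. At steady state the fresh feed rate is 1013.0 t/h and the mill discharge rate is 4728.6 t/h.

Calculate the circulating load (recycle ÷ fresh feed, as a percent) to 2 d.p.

CL = 366.79 %

M = F + R at steady state, so:
R = M − F = 4728.6 − 1013.0 = 3715.6 t/h
CL = 100·R/F = 100·3715.6/1013.0 = 366.79 %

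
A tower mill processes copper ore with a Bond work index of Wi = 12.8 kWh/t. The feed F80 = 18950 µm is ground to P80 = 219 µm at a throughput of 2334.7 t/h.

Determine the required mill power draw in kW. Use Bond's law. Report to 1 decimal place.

P = 18023.0 kW

W = 10 Wi / √P80 − 10 Wi / √F80
W = 10·12.8·(1/√219 − 1/√18950) = 10·12.8·(0.060309) = 7.7196 kWh/t
P_mill = W·ṁ = 7.7196·2334.7 = 18023.0 kW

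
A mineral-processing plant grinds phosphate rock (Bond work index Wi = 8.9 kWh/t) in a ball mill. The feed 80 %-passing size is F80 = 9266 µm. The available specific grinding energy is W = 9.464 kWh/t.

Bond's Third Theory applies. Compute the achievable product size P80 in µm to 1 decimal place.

Bond:  W = 10 Wi (1/√P − 1/√F)
P80^-0.5 = F80^-0.5 + W/(10 Wi)
  = 9.4640/(10·8.9) + 1/√9266 = 0.106337 + 0.010389 = 0.116726
P80 = (1/0.116726)² = 8.5671² = 73.40 µm

P80 = 73.4 µm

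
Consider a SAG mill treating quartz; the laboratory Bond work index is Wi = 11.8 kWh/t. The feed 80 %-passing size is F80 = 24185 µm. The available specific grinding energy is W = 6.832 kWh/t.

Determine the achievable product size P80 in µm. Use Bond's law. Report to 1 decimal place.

W = 10 Wi (P80^-0.5 − F80^-0.5)
1/√P80 = 1/√F80 + W/(10·Wi)
  = 6.8320/(10·11.8) + 1/√24185 = 0.057898 + 0.006430 = 0.064329
P80 = (1/0.064329)² = 15.5452² = 241.65 µm

P80 = 241.7 µm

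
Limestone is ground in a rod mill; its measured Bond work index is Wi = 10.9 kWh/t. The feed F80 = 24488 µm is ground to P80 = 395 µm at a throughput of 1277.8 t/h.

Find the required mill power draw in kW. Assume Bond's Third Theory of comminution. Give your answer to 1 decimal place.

P = 6117.9 kW

W = 10 Wi (1/√P80 − 1/√F80)  [Bond]
W = 10·10.9·(1/√395 − 1/√24488) = 10·10.9·(0.043925) = 4.7878 kWh/t
P = W·T = 4.7878·1277.8 = 6117.9 kW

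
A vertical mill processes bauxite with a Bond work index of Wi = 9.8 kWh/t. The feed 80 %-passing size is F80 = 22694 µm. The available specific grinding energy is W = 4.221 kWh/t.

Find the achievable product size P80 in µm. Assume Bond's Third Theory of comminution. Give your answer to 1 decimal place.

Bond: W = 10·Wi·(1/√P80 − 1/√F80)
⇒ 1/√P80 = W/(10·Wi) + 1/√F80
  = 4.2210/(10·9.8) + 1/√22694 = 0.043071 + 0.006638 = 0.049710
P80 = (1/0.049710)² = 20.1169² = 404.69 µm

P80 = 404.7 µm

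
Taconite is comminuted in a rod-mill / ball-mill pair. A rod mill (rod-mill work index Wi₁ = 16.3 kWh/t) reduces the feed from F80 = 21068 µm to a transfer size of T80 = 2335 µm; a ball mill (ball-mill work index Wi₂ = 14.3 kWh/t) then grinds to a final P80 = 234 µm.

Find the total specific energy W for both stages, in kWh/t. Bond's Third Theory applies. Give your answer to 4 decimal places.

W = 8.6391 kWh/t

W = 10·Wi·[P80^(−½) − F80^(−½)]
Stage 1 (21068→2335 µm, Wi₁=16.3): W₁ = 10·16.3·(0.020695 − 0.006890) = 2.2502 kWh/t
Stage 2 (2335→234 µm, Wi₂=14.3): W₂ = 10·14.3·(0.065372 − 0.020695) = 6.3889 kWh/t
W = W₁ + W₂ = 2.2502 + 6.3889 = 8.6391 kWh/t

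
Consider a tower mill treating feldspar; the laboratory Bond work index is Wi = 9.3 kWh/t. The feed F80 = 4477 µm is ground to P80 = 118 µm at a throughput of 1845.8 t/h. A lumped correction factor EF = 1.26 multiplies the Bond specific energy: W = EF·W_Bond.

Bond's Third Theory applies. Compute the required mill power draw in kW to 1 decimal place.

W = 10·Wi·(P80^(-½) − F80^(-½))
W = 10·9.3·(1/√118 − 1/√4477) = 10·9.3·(0.077112) = 7.1714 kWh/t
Corrected W = EF·W_Bond = 1.26·7.1714 = 9.0360 kWh/t
P = W·T = 9.0360·1845.8 = 16678.6 kW

P = 16678.6 kW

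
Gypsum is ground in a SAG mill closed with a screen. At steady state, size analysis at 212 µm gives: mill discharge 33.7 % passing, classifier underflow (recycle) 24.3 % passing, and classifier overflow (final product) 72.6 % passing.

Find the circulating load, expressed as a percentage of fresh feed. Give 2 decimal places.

Classifier node, passing 212 µm:
(1+r)·d = r·u + o ⇒ r = (o−d)/(d−u)
r = (72.6 − 33.7)/(33.7 − 24.3) = 38.9/9.4 = 4.1383
CL = 100·r = 413.83 %

CL = 413.83 %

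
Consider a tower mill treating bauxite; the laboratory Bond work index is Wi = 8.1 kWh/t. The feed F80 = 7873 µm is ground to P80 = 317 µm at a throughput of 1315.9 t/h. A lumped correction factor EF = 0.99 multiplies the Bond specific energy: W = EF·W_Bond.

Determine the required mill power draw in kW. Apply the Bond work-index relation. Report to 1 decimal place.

P = 4737.5 kW

W = 10 Wi (P80^-0.5 − F80^-0.5)
W = 10·8.1·(1/√317 − 1/√7873) = 10·8.1·(0.044895) = 3.6365 kWh/t
W_actual = 0.99 × 3.6365 = 3.6002 kWh/t
Power = W × throughput = 3.6002 kWh/t × 1315.9 t/h = 4737.5 kW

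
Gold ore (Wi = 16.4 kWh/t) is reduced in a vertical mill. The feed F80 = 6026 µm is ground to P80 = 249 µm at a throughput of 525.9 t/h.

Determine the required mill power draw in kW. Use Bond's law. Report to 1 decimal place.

W = 10 Wi (P80^-0.5 − F80^-0.5)
W = 10·16.4·(1/√249 − 1/√6026) = 10·16.4·(0.050490) = 8.2804 kWh/t
P_mill = W·ṁ = 8.2804·525.9 = 4354.7 kW

P = 4354.7 kW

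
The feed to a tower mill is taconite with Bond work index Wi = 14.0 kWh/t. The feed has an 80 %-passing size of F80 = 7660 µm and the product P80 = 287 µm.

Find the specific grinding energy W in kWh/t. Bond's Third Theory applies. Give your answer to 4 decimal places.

Bond: W = 10·Wi·(1/√P80 − 1/√F80)
1/√287 = 0.059028;  1/√7660 = 0.011426
W = 10·14.0·(0.059028 − 0.011426) = 6.6643 kWh/t

W = 6.6643 kWh/t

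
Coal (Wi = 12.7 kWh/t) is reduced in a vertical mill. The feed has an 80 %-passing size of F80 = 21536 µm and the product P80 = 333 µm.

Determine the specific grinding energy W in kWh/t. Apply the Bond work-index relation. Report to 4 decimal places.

W = 10 Wi / √P80 − 10 Wi / √F80
1/√333 = 0.054800;  1/√21536 = 0.006814
W = 10·12.7·(0.054800 − 0.006814) = 6.0941 kWh/t

W = 6.0941 kWh/t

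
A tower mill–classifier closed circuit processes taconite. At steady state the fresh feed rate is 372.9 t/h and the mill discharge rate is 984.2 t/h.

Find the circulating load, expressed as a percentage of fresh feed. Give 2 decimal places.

CL = 163.93 %

Mill node: discharge = fresh + recycle.
R = M − F = 984.2 − 372.9 = 611.3 t/h
CL = 100·R/F = 100·611.3/372.9 = 163.93 %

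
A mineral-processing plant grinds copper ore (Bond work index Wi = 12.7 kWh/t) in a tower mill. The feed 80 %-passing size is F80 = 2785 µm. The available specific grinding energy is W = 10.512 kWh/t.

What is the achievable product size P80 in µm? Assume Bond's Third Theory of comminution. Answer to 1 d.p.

W = 10·Wi·(P80^(-½) − F80^(-½))
P80^-0.5 = F80^-0.5 + W/(10 Wi)
  = 10.5120/(10·12.7) + 1/√2785 = 0.082772 + 0.018949 = 0.101721
P80 = (1/0.101721)² = 9.8308² = 96.65 µm

P80 = 96.6 µm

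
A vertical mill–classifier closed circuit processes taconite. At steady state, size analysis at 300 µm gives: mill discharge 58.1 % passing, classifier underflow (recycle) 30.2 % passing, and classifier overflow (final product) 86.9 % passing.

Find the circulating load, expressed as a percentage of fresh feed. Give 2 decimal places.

CL = 103.23 %

Let r = R/F. Size balance at 300 µm:
d + r·d = r·u + o → r(d−u) = o−d
r = (86.9 − 58.1)/(58.1 − 30.2) = 28.8/27.9 = 1.0323
CL = 100·r = 103.23 %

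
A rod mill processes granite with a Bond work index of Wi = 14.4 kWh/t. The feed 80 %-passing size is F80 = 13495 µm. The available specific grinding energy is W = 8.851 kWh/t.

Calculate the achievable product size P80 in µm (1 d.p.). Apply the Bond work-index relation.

P80 = 203.7 µm

W = 10·Wi·(P80^(-½) − F80^(-½))
1/√P80 = 1/√F80 + W/(10·Wi)
  = 8.8510/(10·14.4) + 1/√13495 = 0.061465 + 0.008608 = 0.070074
P80 = (1/0.070074)² = 14.2707² = 203.65 µm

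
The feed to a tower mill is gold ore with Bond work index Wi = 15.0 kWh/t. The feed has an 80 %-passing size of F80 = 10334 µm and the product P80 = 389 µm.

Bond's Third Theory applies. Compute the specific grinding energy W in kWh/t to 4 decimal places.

W = 6.1297 kWh/t

W = 10 Wi / √P80 − 10 Wi / √F80
1/√389 = 0.050702;  1/√10334 = 0.009837
W = 10·15.0·(0.050702 − 0.009837) = 6.1297 kWh/t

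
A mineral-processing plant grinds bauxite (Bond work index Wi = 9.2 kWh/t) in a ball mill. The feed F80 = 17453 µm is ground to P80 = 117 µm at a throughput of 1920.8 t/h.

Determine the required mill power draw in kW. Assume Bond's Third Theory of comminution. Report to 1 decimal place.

W_Bond = 10·Wi·(1/√P₈₀ − 1/√F₈₀)
W = 10·9.2·(1/√117 − 1/√17453) = 10·9.2·(0.084881) = 7.8090 kWh/t
P = W·T = 7.8090·1920.8 = 14999.6 kW

P = 14999.6 kW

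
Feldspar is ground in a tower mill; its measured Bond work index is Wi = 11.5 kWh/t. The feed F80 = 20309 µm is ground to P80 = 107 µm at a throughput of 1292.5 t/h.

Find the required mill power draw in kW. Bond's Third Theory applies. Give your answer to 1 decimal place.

W = 10 Wi / √P80 − 10 Wi / √F80
W = 10·11.5·(1/√107 − 1/√20309) = 10·11.5·(0.089657) = 10.3105 kWh/t
P = W·T = 10.3105·1292.5 = 13326.3 kW

P = 13326.3 kW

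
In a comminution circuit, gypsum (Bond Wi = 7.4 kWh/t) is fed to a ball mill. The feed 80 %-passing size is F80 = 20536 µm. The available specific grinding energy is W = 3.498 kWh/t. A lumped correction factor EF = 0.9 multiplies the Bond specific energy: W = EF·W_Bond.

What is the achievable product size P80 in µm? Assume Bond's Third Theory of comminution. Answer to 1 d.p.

W_Bond = 10·Wi·(1/√P₈₀ − 1/√F₈₀)
W_Bond = W / EF = 3.498 / 0.9 = 3.8867 kWh/t
⇒ 1/√P80 = W_Bond/(10 Wi) + 1/√F80
  = 3.8867/(10·7.4) + 1/√20536 = 0.052523 + 0.006978 = 0.059501
P80 = (1/0.059501)² = 16.8065² = 282.46 µm

P80 = 282.5 µm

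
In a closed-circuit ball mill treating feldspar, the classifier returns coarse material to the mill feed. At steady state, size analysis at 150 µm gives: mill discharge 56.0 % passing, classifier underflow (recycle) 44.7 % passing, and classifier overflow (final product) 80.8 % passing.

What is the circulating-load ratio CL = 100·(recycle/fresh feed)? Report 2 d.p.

Classifier node, passing 150 µm:
d + r·d = r·u + o → r(d−u) = o−d
r = (80.8 − 56.0)/(56.0 − 44.7) = 24.8/11.3 = 2.1947
CL = 100·r = 219.47 %

CL = 219.47 %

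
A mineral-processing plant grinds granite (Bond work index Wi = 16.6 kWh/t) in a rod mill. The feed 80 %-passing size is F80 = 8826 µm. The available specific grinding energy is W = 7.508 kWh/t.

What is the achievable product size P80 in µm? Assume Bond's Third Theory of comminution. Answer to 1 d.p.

W = 10 Wi (P80^-0.5 − F80^-0.5)
⇒ 1/√P80 = W/(10 Wi) + 1/√F80
  = 7.5080/(10·16.6) + 1/√8826 = 0.045229 + 0.010644 = 0.055873
P80 = (1/0.055873)² = 17.8977² = 320.33 µm

P80 = 320.3 µm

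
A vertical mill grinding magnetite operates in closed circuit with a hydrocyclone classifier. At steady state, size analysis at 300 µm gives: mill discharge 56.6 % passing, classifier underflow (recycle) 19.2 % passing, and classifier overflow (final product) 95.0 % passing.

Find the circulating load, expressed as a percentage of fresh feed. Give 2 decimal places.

CL = 102.67 %

Two-product formula at 300 µm:
Fd + Rd = Ru + Fo ⇒ R/F = (o−d)/(d−u)
r = (95.0 − 56.6)/(56.6 − 19.2) = 38.4/37.4 = 1.0267
CL = 100·r = 102.67 %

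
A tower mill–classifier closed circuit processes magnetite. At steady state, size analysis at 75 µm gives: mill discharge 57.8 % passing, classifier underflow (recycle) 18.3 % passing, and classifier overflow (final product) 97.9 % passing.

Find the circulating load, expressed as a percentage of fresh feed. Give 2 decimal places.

CL = 101.52 %

Classifier node, passing 75 µm:
(1+r)d = ru + o → r = (o−d)/(d−u)
r = (97.9 − 57.8)/(57.8 − 18.3) = 40.1/39.5 = 1.0152
CL = 100·r = 101.52 %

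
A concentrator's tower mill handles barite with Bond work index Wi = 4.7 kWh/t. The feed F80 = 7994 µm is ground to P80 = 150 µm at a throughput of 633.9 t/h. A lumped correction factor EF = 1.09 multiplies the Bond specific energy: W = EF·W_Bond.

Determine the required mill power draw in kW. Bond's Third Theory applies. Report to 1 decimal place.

W = 10·Wi·[P80^(−½) − F80^(−½)]
W = 10·4.7·(1/√150 − 1/√7994) = 10·4.7·(0.070465) = 3.3119 kWh/t
With EF = 1.09: W = 3.3119·1.09 = 3.6099 kWh/t
Mill draw = 3.6099 × 633.9 = 2288.3 kW

P = 2288.3 kW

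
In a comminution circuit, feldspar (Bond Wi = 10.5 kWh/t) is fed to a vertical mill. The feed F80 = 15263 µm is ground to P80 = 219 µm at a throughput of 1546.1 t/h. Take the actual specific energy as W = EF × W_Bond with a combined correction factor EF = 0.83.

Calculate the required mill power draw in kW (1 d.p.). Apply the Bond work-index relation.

W = 10 Wi / √P80 − 10 Wi / √F80
W = 10·10.5·(1/√219 − 1/√15263) = 10·10.5·(0.059479) = 6.2453 kWh/t
With EF = 0.83: W = 6.2453·0.83 = 5.1836 kWh/t
P_mill = W·ṁ = 5.1836·1546.1 = 8014.4 kW

P = 8014.4 kW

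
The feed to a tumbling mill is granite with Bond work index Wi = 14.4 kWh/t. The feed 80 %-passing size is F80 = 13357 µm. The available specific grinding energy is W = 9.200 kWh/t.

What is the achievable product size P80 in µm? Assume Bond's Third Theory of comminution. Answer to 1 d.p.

P80 = 190.0 µm

W = 10 Wi (P80^-0.5 − F80^-0.5)
⇒ 1/√P80 = W/(10·Wi) + 1/√F80
  = 9.2000/(10·14.4) + 1/√13357 = 0.063889 + 0.008653 = 0.072541
P80 = (1/0.072541)² = 13.7852² = 190.03 µm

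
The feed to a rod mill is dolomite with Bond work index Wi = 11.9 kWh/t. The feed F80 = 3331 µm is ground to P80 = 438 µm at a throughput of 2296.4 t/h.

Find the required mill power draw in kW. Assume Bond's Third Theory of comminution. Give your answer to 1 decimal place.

W = 10·Wi·(P80^(-½) − F80^(-½))
W = 10·11.9·(1/√438 − 1/√3331) = 10·11.9·(0.030455) = 3.6242 kWh/t
P = W·T = 3.6242·2296.4 = 8322.6 kW

P = 8322.6 kW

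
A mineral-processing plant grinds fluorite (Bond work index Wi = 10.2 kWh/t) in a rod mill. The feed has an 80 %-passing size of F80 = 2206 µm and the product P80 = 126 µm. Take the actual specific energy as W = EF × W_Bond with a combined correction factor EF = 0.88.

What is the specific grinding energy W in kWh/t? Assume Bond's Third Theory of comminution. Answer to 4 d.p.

W = 6.0854 kWh/t

Bond:  W = 10 Wi (1/√P − 1/√F)
1/√126 = 0.089087;  1/√2206 = 0.021291
W = 10·10.2·(0.089087 − 0.021291) = 6.9152 kWh/t
Corrected W = EF·W_Bond = 0.88·6.9152 = 6.0854 kWh/t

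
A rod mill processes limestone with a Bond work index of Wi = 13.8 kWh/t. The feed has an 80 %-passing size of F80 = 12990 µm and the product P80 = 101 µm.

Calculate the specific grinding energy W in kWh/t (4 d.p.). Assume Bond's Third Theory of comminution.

W = 10·Wi·[P80^(−½) − F80^(−½)]
1/√101 = 0.099504;  1/√12990 = 0.008774
W = 10·13.8·(0.099504 − 0.008774) = 12.5207 kWh/t

W = 12.5207 kWh/t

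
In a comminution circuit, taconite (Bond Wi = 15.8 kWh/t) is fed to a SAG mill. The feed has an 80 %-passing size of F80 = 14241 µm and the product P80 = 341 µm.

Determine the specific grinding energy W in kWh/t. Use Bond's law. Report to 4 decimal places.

W = 7.2322 kWh/t

Bond: W = 10·Wi·(1/√P80 − 1/√F80)
1/√341 = 0.054153;  1/√14241 = 0.008380
W = 10·15.8·(0.054153 − 0.008380) = 7.2322 kWh/t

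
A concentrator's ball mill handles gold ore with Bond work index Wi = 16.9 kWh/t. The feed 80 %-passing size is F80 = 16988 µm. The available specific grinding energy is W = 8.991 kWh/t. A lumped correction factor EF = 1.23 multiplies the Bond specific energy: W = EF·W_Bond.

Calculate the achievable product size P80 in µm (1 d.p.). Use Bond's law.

W = 10 Wi (1/√P80 − 1/√F80)  [Bond]
W_Bond = W / EF = 8.991 / 1.23 = 7.3098 kWh/t
⇒ 1/√P80 = W_Bond/(10·Wi) + 1/√F80
  = 7.3098/(10·16.9) + 1/√16988 = 0.043253 + 0.007672 = 0.050925
P80 = (1/0.050925)² = 19.6366² = 385.60 µm

P80 = 385.6 µm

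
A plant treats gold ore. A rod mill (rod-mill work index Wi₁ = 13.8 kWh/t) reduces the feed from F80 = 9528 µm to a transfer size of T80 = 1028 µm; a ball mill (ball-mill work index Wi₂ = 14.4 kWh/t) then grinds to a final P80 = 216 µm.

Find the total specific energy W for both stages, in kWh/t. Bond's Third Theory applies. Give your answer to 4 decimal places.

W = 8.1971 kWh/t

W = 10 Wi (1/√P80 − 1/√F80)  [Bond]
Stage 1 (9528→1028 µm, Wi₁=13.8): W₁ = 10·13.8·(0.031189 − 0.010245) = 2.8903 kWh/t
Stage 2 (1028→216 µm, Wi₂=14.4): W₂ = 10·14.4·(0.068041 − 0.031189) = 5.3067 kWh/t
W = W₁ + W₂ = 2.8903 + 5.3067 = 8.1971 kWh/t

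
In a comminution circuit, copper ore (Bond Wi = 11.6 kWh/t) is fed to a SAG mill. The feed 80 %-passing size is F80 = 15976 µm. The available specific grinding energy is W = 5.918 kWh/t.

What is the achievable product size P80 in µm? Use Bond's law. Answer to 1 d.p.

W_Bond = 10·Wi·(1/√P₈₀ − 1/√F₈₀)
1/√P80 = 1/√F80 + W/(10·Wi)
  = 5.9180/(10·11.6) + 1/√15976 = 0.051017 + 0.007912 = 0.058929
P80 = (1/0.058929)² = 16.9696² = 287.97 µm

P80 = 288.0 µm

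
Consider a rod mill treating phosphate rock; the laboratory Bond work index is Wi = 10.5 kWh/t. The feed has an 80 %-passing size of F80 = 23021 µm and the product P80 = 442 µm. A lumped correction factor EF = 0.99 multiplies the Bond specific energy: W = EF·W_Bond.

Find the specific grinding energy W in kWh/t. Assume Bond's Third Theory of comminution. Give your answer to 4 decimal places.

W = 4.2593 kWh/t

W_Bond = 10·Wi·(1/√P₈₀ − 1/√F₈₀)
1/√442 = 0.047565;  1/√23021 = 0.006591
W = 10·10.5·(0.047565 − 0.006591) = 4.3023 kWh/t
Apply correction: 4.3023 × 0.99 = 4.2593 kWh/t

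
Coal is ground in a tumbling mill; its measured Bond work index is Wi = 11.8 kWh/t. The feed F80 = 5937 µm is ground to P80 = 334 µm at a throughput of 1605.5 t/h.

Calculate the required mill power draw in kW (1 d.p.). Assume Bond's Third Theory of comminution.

W = 10·Wi·[P80^(−½) − F80^(−½)]
W = 10·11.8·(1/√334 − 1/√5937) = 10·11.8·(0.041739) = 4.9252 kWh/t
P = W·T = 4.9252·1605.5 = 7907.5 kW

P = 7907.5 kW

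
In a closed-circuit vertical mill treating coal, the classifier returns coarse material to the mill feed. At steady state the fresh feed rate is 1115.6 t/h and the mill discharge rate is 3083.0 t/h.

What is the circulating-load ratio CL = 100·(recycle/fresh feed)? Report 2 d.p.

CL = 176.35 %

M = F + R at steady state, so:
R = M − F = 3083.0 − 1115.6 = 1967.4 t/h
CL = 100·R/F = 100·1967.4/1115.6 = 176.35 %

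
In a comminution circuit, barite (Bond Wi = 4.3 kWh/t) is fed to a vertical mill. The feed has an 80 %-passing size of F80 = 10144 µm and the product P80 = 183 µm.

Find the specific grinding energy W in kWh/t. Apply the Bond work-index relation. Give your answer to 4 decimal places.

W = 2.7517 kWh/t

W = 10 Wi / √P80 − 10 Wi / √F80
1/√183 = 0.073922;  1/√10144 = 0.009929
W = 10·4.3·(0.073922 − 0.009929) = 2.7517 kWh/t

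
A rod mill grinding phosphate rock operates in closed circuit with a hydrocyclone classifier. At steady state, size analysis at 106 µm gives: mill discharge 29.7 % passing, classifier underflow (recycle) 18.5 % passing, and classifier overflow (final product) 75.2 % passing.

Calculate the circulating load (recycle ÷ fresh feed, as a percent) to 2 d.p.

CL = 406.25 %

Balance %-passing 106 µm (r = R/F):
r = (o − d)/(d − u)
r = (75.2 − 29.7)/(29.7 − 18.5) = 45.5/11.2 = 4.0625
CL = 100·r = 406.25 %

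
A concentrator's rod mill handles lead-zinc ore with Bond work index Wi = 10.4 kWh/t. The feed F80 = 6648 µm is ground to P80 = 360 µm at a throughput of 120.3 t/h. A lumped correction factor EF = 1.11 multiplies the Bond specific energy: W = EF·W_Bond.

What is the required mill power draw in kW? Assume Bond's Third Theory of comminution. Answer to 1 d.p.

P = 561.6 kW

W = 10 Wi (1/√P80 − 1/√F80)  [Bond]
W = 10·10.4·(1/√360 − 1/√6648) = 10·10.4·(0.040440) = 4.2058 kWh/t
Corrected W = EF·W_Bond = 1.11·4.2058 = 4.6684 kWh/t
P_mill = W·ṁ = 4.6684·120.3 = 561.6 kW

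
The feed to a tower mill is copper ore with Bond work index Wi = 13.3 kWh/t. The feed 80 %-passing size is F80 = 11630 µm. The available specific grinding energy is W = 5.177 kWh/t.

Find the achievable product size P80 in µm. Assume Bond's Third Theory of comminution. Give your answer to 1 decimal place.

Bond:  W = 10 Wi (1/√P − 1/√F)
⇒ 1/√P80 = W/(10·Wi) + 1/√F80
  = 5.1770/(10·13.3) + 1/√11630 = 0.038925 + 0.009273 = 0.048198
P80 = (1/0.048198)² = 20.7479² = 430.48 µm

P80 = 430.5 µm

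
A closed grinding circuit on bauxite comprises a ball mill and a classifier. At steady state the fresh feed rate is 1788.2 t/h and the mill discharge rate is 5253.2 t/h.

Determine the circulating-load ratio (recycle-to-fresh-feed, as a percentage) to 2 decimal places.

CL = 193.77 %

Mill node: discharge = fresh + recycle.
R = M − F = 5253.2 − 1788.2 = 3465.0 t/h
CL = 100·R/F = 100·3465.0/1788.2 = 193.77 %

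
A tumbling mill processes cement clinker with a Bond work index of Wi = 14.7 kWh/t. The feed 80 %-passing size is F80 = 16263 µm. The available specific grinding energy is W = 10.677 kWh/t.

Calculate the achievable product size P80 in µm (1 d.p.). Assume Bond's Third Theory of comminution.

P80 = 154.4 µm

W = 10 Wi (1/√P80 − 1/√F80)  [Bond]
P80^(−½) = W/(10 Wi) + F80^(−½)
  = 10.6770/(10·14.7) + 1/√16263 = 0.072633 + 0.007842 = 0.080474
P80 = (1/0.080474)² = 12.4263² = 154.41 µm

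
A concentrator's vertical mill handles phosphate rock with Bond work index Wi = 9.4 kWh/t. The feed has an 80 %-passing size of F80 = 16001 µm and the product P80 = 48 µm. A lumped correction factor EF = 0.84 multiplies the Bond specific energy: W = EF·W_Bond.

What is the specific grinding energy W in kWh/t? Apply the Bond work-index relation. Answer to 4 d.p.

W_Bond = 10·Wi·(1/√P₈₀ − 1/√F₈₀)
1/√48 = 0.144338;  1/√16001 = 0.007905
W = 10·9.4·(0.144338 − 0.007905) = 12.8246 kWh/t
W_actual = 0.84 × 12.8246 = 10.7727 kWh/t

W = 10.7727 kWh/t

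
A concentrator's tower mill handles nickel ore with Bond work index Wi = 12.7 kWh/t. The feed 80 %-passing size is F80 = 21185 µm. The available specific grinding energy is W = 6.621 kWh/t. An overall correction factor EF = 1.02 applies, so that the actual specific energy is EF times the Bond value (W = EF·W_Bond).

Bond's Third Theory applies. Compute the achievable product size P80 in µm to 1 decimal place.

P80 = 297.4 µm

Bond:  W = 10 Wi (1/√P − 1/√F)
W_Bond = W / EF = 6.621 / 1.02 = 6.4912 kWh/t
1/√P80 = 1/√F80 + W_Bond/(10·Wi)
  = 6.4912/(10·12.7) + 1/√21185 = 0.051112 + 0.006870 = 0.057982
P80 = (1/0.057982)² = 17.2467² = 297.45 µm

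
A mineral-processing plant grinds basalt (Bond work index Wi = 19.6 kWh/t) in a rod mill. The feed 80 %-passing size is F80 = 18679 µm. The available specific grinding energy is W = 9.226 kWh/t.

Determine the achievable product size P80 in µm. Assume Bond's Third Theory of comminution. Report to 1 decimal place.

Bond: W = 10·Wi·(1/√P80 − 1/√F80)
P80^-0.5 = F80^-0.5 + W/(10 Wi)
  = 9.2260/(10·19.6) + 1/√18679 = 0.047071 + 0.007317 = 0.054388
P80 = (1/0.054388)² = 18.3863² = 338.06 µm

P80 = 338.1 µm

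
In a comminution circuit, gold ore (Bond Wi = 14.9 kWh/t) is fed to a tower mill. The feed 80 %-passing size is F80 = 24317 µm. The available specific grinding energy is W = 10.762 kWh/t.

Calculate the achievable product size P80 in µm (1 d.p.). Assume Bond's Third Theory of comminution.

P80 = 161.7 µm

W = 10 Wi / √P80 − 10 Wi / √F80
P80^-0.5 = F80^-0.5 + W/(10 Wi)
  = 10.7620/(10·14.9) + 1/√24317 = 0.072228 + 0.006413 = 0.078641
P80 = (1/0.078641)² = 12.7160² = 161.70 µm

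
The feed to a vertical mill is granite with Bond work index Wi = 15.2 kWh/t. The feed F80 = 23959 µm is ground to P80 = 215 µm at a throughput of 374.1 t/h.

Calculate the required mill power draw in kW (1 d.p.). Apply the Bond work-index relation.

P = 3510.7 kW

W = 10 Wi (1/√P80 − 1/√F80)  [Bond]
W = 10·15.2·(1/√215 − 1/√23959) = 10·15.2·(0.061739) = 9.3843 kWh/t
Mill draw = 9.3843 × 374.1 = 3510.7 kW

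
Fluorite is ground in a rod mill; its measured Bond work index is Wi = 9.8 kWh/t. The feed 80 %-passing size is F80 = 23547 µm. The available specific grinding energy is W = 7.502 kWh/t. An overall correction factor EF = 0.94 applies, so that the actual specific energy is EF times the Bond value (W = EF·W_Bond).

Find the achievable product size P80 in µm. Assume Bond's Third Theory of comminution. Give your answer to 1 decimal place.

W = 10 Wi (P80^-0.5 − F80^-0.5)
W_Bond = W / EF = 7.502 / 0.94 = 7.9809 kWh/t
P80^(−½) = W_Bond/(10 Wi) + F80^(−½)
  = 7.9809/(10·9.8) + 1/√23547 = 0.081437 + 0.006517 = 0.087954
P80 = (1/0.087954)² = 11.3696² = 129.27 µm

P80 = 129.3 µm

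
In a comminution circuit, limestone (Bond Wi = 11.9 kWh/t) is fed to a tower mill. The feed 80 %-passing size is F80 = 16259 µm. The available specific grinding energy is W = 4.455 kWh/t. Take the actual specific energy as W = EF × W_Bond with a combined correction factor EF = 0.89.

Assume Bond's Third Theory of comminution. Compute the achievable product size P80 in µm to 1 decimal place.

W = 10 Wi (1/√P80 − 1/√F80)  [Bond]
W_Bond = W / EF = 4.455 / 0.89 = 5.0056 kWh/t
⇒ 1/√P80 = W_Bond/(10·Wi) + 1/√F80
  = 5.0056/(10·11.9) + 1/√16259 = 0.042064 + 0.007842 = 0.049906
P80 = (1/0.049906)² = 20.0375² = 401.50 µm

P80 = 401.5 µm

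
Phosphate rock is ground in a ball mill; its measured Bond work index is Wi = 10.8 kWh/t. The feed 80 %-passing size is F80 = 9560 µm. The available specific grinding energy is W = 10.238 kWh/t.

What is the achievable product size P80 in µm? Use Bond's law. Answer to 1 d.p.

P80 = 90.7 µm

W = 10 Wi / √P80 − 10 Wi / √F80
⇒ 1/√P80 = W/(10·Wi) + 1/√F80
  = 10.2380/(10·10.8) + 1/√9560 = 0.094796 + 0.010228 = 0.105024
P80 = (1/0.105024)² = 9.5216² = 90.66 µm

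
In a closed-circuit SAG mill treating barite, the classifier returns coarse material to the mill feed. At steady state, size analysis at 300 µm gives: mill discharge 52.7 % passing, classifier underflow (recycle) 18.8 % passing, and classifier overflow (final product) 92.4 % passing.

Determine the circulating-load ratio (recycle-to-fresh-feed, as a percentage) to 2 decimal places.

Mass balance on the −300 µm fraction:
d + r·d = r·u + o → r(d−u) = o−d
r = (92.4 − 52.7)/(52.7 − 18.8) = 39.7/33.9 = 1.1711
CL = 100·r = 117.11 %

CL = 117.11 %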